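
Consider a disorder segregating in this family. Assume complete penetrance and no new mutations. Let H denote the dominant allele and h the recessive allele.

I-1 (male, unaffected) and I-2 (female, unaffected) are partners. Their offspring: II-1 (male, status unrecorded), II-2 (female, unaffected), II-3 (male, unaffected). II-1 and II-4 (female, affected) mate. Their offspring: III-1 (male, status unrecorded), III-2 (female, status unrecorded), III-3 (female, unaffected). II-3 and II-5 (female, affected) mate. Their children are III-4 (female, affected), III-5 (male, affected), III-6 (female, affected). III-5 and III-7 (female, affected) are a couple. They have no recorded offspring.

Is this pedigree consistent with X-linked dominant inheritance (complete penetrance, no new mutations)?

Yes

A consistent assignment under X-linked dominant exists: I-1 X^h Y, I-2 X^h X^h, II-1 X^h Y, II-2 X^h X^h, II-3 X^h Y, II-4 X^H X^h, II-5 X^H X^H, III-1 X^H Y, III-2 X^H X^h, III-3 X^h X^h, III-4 X^H X^h, III-5 X^H Y, III-6 X^H X^h, III-7 X^H X^H.
In this assignment every recorded phenotype matches its genotype and every non-founder's genotype is obtainable from its parents' genotypes, so the pedigree is consistent.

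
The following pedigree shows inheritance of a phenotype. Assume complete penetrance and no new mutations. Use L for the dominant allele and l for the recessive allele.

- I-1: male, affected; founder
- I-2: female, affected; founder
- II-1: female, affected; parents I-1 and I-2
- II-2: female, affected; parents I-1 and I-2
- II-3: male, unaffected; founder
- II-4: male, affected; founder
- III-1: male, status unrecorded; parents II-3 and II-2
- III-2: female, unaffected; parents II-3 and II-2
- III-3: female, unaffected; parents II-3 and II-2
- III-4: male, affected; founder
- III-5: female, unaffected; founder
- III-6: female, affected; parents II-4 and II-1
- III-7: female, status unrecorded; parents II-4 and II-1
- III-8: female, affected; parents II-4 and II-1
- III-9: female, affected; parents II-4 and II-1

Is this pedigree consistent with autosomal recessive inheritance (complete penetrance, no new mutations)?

A consistent assignment under autosomal recessive exists: I-1 ll, I-2 ll, II-1 ll, II-2 ll, II-3 LL, II-4 ll, III-1 Ll, III-2 Ll, III-3 Ll, III-4 ll, III-5 LL, III-6 ll, III-7 ll, III-8 ll, III-9 ll.
In this assignment every recorded phenotype matches its genotype and every non-founder's genotype is obtainable from its parents' genotypes, so the pedigree is consistent.

Yes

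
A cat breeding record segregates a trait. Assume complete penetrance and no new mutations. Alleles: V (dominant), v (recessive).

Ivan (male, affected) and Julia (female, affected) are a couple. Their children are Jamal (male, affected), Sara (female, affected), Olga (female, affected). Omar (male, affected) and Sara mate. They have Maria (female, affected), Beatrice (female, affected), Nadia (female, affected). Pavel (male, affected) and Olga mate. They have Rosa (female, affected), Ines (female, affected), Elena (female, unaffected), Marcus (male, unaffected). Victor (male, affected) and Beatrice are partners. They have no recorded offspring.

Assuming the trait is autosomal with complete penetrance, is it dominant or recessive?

Pavel and Olga are both affected yet have an unaffected child Elena. Under a recessive model two affected parents are homozygous and every child would be affected, so the trait cannot be recessive.

dominant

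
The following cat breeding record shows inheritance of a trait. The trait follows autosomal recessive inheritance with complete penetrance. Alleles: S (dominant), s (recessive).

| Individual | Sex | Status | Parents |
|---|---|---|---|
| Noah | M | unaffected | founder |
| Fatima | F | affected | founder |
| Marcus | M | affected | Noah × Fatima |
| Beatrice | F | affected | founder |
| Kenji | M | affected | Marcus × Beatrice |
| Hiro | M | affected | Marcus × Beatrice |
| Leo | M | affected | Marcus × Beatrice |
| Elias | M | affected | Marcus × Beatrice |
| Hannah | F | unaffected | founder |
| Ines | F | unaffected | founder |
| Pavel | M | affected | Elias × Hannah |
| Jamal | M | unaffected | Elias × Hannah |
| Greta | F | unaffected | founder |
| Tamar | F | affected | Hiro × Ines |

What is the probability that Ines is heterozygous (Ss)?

1

Ines is unaffected so carries S and passed s to Tamar (ss), so Ines is Ss, giving P(Ss) = 1.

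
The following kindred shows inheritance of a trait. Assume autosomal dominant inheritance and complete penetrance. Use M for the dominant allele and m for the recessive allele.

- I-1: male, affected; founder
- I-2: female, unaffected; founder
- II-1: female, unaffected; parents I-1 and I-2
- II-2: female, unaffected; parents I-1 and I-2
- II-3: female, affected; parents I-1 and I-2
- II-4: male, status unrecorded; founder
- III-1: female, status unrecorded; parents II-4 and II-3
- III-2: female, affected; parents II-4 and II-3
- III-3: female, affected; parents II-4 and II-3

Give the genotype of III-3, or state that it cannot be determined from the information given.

cannot be determined

III-3's phenotype allows MM or Mm, and no parent or child forces a single allele at both positions; consistent genotype assignments exist with III-3 as MM or Mm.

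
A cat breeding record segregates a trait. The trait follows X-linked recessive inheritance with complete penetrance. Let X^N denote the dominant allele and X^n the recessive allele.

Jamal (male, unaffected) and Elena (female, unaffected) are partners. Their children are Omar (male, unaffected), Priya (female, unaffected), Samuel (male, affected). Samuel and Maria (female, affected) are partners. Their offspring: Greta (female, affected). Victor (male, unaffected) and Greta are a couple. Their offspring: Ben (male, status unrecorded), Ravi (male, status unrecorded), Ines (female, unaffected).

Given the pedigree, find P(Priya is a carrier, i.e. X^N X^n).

Jamal is unaffected, so Jamal is X^N Y.
Elena is unaffected so carries N and passed n to Samuel (X^n Y), so Elena is X^N X^n.
Their cross gives offspring ratios 1/2 X^N X^N : 1/2 X^N X^n. Conditioning on Priya being unaffected, P(X^N X^n) = 1/2 / 1 = 1/2.

1/2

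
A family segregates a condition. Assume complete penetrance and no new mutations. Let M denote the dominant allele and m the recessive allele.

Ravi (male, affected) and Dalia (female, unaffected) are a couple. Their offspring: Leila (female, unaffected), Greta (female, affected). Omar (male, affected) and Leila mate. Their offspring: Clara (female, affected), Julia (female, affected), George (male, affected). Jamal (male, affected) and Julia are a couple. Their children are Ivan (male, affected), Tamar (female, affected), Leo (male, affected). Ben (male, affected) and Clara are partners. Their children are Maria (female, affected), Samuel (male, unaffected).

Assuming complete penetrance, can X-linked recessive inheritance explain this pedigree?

No

Under X-linked recessive, Samuel (unaffected, male) cannot arise from Ben (affected) × Clara (affected).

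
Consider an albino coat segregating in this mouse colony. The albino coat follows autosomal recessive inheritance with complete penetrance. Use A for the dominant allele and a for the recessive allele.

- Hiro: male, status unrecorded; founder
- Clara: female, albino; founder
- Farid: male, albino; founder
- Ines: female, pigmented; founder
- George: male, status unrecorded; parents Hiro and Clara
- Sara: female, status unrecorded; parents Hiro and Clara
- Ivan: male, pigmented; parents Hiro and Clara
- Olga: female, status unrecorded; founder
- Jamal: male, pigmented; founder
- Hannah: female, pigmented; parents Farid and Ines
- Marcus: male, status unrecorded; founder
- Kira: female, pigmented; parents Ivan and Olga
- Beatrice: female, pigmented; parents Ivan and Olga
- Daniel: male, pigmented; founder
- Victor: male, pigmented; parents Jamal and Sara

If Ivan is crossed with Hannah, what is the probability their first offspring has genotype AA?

Ivan is pigmented so carries A and received a from Clara (aa), so Ivan is Aa.
Hannah is pigmented so carries A and received a from Farid (aa), so Hannah is Aa.
The cross gives 1/4 AA : 1/2 Aa : 1/4 aa, so P(offspring has genotype AA) = 1/4.

1/4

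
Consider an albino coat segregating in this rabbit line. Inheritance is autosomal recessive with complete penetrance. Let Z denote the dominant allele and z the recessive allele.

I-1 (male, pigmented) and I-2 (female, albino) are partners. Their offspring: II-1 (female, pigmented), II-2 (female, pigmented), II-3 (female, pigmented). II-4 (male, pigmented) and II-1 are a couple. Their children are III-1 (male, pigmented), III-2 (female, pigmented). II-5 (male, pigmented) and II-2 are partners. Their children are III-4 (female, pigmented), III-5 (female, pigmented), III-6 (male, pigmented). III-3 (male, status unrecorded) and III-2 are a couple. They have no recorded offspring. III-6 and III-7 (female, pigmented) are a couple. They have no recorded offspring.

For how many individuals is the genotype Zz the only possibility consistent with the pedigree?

Obligate heterozygotes: II-1 is pigmented so carries Z and received z from I-2 (zz), so II-1 is Zz; II-2 is pigmented so carries Z and received z from I-2 (zz), so II-2 is Zz; II-3 is pigmented so carries Z and received z from I-2 (zz), so II-3 is Zz.
Every other individual is either homozygous by phenotype or has at least one consistent homozygous assignment, so the count is 3.

3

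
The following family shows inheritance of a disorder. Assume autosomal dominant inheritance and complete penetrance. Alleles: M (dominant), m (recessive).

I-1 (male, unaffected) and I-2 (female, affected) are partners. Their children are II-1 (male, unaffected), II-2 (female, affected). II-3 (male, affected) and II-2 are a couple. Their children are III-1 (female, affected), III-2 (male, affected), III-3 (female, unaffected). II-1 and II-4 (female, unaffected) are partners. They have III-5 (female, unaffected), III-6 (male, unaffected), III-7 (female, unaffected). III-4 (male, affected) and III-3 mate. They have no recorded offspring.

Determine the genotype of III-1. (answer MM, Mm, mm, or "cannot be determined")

cannot be determined

III-1's phenotype allows MM or Mm, and no parent or child forces a single allele at both positions; consistent genotype assignments exist with III-1 as MM or Mm.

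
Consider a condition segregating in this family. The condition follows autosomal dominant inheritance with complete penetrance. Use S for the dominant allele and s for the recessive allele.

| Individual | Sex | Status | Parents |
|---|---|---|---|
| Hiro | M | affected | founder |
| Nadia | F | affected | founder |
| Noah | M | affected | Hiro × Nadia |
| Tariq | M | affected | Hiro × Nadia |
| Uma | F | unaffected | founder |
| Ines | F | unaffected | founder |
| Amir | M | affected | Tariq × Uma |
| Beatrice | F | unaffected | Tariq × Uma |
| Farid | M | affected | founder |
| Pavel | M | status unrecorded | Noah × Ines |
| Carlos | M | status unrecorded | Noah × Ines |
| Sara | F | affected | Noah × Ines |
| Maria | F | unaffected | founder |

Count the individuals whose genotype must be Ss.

Obligate heterozygotes: Tariq is affected so carries S and passed s to Beatrice (ss), so Tariq is Ss; Amir is affected so carries S and received s from Uma (ss), so Amir is Ss; Sara is affected so carries S and received s from Ines (ss), so Sara is Ss.
Every other individual is either homozygous by phenotype or has at least one consistent homozygous assignment, so the count is 3.

3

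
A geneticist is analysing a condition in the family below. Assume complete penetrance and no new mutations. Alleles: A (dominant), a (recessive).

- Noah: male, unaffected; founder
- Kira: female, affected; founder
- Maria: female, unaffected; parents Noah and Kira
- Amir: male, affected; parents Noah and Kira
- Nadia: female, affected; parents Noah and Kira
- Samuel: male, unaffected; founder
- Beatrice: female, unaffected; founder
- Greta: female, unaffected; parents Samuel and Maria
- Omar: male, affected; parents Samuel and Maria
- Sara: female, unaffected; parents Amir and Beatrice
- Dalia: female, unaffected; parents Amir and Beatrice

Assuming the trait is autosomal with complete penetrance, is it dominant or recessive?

Samuel and Maria are both unaffected yet have an affected child Omar. Under dominance, an affected child requires at least one affected parent, so the trait cannot be dominant.

recessive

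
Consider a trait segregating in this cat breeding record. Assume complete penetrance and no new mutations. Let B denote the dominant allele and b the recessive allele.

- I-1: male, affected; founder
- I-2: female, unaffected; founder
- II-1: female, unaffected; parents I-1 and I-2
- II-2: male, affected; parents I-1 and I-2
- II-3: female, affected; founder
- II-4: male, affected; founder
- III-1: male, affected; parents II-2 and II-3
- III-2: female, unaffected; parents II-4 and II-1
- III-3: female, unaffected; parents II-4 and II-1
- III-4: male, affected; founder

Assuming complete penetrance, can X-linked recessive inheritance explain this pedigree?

A consistent assignment under X-linked recessive exists: I-1 X^b Y, I-2 X^B X^b, II-1 X^B X^b, II-2 X^b Y, II-3 X^b X^b, II-4 X^b Y, III-1 X^b Y, III-2 X^B X^b, III-3 X^B X^b, III-4 X^b Y.
In this assignment every recorded phenotype matches its genotype and every non-founder's genotype is obtainable from its parents' genotypes, so the pedigree is consistent.

Yes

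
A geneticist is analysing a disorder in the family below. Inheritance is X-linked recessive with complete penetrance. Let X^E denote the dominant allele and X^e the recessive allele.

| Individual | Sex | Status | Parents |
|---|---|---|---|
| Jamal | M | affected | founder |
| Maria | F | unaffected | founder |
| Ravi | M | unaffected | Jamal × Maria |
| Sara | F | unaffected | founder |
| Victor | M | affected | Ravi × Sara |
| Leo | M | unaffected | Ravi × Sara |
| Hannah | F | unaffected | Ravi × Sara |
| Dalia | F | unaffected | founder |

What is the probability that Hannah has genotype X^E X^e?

1/2

Ravi is unaffected, so Ravi is X^E Y.
Sara is unaffected so carries E and passed e to Victor (X^e Y), so Sara is X^E X^e.
Their cross gives offspring ratios 1/2 X^E X^E : 1/2 X^E X^e. Conditioning on Hannah being unaffected, P(X^E X^e) = 1/2 / 1 = 1/2.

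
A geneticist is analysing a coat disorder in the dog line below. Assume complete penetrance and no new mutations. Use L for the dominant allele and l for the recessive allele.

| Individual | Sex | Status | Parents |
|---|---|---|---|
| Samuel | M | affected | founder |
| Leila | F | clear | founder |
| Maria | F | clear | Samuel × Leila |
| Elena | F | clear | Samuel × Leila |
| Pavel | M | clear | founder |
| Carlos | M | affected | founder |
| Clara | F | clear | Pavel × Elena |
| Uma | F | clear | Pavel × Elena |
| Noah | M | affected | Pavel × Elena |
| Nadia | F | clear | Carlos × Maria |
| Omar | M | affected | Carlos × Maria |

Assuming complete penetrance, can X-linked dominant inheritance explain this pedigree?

Under X-linked dominant, Maria (clear, female) cannot arise from Samuel (affected) × Leila (clear).

No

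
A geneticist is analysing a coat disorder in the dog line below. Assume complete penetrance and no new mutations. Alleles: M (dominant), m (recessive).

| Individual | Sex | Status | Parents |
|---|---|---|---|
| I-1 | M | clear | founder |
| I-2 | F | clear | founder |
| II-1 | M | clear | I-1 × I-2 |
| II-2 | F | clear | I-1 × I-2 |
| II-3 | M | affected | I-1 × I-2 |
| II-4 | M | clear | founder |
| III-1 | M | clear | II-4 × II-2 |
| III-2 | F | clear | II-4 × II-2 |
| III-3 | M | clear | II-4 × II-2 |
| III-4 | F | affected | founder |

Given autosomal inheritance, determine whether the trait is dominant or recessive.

I-1 and I-2 are both clear yet have an affected child II-3. Under dominance, an affected child requires at least one affected parent, so the trait cannot be dominant.

recessive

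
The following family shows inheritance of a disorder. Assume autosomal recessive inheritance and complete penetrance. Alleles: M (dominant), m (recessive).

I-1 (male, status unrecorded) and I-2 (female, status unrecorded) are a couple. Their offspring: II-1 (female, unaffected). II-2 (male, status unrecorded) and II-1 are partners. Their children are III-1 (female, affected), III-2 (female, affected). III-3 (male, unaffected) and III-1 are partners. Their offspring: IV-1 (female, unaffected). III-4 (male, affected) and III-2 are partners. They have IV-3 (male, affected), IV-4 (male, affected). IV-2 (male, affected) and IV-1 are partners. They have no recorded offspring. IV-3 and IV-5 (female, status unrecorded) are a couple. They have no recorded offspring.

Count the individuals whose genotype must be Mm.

2

Obligate heterozygotes: II-1 is unaffected so carries M and passed m to III-1 (mm), so II-1 is Mm; IV-1 is unaffected so carries M and received m from III-1 (mm), so IV-1 is Mm.
Every other individual is either homozygous by phenotype or has at least one consistent homozygous assignment, so the count is 2.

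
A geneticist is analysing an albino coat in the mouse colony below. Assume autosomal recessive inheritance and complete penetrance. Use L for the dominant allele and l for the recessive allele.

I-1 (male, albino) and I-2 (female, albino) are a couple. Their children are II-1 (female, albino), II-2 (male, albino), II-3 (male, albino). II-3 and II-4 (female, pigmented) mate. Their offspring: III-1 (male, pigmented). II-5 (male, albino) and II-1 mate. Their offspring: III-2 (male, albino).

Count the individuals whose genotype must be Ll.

Obligate heterozygotes: III-1 is pigmented so carries L and received l from II-3 (ll), so III-1 is Ll.
Every other individual is either homozygous by phenotype or has at least one consistent homozygous assignment, so the count is 1.

1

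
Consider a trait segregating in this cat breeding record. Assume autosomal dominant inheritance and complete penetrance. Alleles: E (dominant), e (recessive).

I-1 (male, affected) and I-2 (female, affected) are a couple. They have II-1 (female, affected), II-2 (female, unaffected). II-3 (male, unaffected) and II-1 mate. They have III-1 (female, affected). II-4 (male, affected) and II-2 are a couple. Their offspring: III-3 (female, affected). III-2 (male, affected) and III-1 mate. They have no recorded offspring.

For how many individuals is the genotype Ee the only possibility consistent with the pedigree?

4

Obligate heterozygotes: I-1 is affected so carries E and passed e to II-2 (ee), so I-1 is Ee; I-2 is affected so carries E and passed e to II-2 (ee), so I-2 is Ee; III-1 is affected so carries E and received e from II-3 (ee), so III-1 is Ee; III-3 is affected so carries E and received e from II-2 (ee), so III-3 is Ee.
Every other individual is either homozygous by phenotype or has at least one consistent homozygous assignment, so the count is 4.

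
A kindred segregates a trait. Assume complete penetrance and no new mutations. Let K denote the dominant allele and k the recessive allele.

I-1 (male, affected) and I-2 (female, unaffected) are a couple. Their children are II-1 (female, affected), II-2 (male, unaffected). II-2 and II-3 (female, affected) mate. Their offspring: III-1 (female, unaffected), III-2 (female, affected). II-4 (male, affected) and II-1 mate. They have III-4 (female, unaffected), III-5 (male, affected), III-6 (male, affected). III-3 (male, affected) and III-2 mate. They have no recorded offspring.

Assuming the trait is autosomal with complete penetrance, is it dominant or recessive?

dominant

II-4 and II-1 are both affected yet have an unaffected child III-4. Under a recessive model two affected parents are homozygous and every child would be affected, so the trait cannot be recessive.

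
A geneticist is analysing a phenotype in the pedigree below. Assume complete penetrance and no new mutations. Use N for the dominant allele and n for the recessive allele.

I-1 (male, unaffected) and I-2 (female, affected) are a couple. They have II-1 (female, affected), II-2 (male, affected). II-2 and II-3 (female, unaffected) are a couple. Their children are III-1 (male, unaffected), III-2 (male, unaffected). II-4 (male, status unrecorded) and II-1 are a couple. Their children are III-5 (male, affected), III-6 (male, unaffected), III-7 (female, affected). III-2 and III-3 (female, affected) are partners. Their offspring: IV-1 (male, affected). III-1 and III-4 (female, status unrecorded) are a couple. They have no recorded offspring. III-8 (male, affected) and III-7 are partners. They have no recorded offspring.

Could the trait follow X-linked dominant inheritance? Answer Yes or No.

Yes

A consistent assignment under X-linked dominant exists: I-1 X^n Y, I-2 X^N X^N, II-1 X^N X^n, II-2 X^N Y, II-3 X^n X^n, II-4 X^N Y, III-1 X^n Y, III-2 X^n Y, III-3 X^N X^N, III-4 X^N X^N, III-5 X^N Y, III-6 X^n Y, III-7 X^N X^N, III-8 X^N Y, IV-1 X^N Y.
In this assignment every recorded phenotype matches its genotype and every non-founder's genotype is obtainable from its parents' genotypes, so the pedigree is consistent.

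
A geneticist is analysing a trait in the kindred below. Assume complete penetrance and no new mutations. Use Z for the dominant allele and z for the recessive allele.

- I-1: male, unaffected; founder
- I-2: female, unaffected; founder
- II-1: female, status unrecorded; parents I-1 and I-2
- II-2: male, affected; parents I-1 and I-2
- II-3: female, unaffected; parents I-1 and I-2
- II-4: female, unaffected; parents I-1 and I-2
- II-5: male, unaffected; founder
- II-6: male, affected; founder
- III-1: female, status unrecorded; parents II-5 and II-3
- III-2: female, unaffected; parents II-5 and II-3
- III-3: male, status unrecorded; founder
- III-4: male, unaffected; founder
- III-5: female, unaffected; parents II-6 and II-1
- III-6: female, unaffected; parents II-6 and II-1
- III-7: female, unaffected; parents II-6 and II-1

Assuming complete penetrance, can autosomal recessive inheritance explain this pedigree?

A consistent assignment under autosomal recessive exists: I-1 Zz, I-2 Zz, II-1 ZZ, II-2 zz, II-3 ZZ, II-4 ZZ, II-5 ZZ, II-6 zz, III-1 ZZ, III-2 ZZ, III-3 ZZ, III-4 ZZ, III-5 Zz, III-6 Zz, III-7 Zz.
In this assignment every recorded phenotype matches its genotype and every non-founder's genotype is obtainable from its parents' genotypes, so the pedigree is consistent.

Yes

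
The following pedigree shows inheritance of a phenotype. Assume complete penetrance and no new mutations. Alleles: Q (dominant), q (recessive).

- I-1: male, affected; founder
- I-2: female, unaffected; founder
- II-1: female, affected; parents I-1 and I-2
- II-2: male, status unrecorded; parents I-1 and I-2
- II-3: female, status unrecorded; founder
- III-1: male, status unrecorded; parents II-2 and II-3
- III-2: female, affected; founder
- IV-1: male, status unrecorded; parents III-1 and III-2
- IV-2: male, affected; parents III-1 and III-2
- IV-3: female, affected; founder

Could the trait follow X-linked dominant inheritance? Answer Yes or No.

Yes

A consistent assignment under X-linked dominant exists: I-1 X^Q Y, I-2 X^q X^q, II-1 X^Q X^q, II-2 X^q Y, II-3 X^Q X^Q, III-1 X^Q Y, III-2 X^Q X^Q, IV-1 X^Q Y, IV-2 X^Q Y, IV-3 X^Q X^Q.
In this assignment every recorded phenotype matches its genotype and every non-founder's genotype is obtainable from its parents' genotypes, so the pedigree is consistent.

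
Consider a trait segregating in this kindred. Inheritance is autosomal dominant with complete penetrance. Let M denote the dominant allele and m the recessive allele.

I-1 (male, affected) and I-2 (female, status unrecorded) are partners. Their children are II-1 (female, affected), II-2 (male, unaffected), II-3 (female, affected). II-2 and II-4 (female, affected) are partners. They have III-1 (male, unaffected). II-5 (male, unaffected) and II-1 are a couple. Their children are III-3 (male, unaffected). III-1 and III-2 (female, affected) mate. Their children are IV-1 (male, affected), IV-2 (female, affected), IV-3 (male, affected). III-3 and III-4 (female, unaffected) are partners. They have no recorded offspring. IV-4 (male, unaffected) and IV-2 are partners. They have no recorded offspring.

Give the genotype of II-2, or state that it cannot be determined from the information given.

II-2 is unaffected, so II-2 is mm.

mm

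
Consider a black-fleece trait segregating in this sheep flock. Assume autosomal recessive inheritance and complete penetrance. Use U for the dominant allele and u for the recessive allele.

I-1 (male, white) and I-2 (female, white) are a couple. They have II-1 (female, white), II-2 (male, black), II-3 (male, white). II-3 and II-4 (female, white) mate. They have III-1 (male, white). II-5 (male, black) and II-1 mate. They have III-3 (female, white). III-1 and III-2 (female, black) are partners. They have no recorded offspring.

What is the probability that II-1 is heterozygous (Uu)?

I-1 is white so carries U and passed u to II-2 (uu), so I-1 is Uu.
I-2 is white so carries U and passed u to II-2 (uu), so I-2 is Uu.
Their cross gives offspring ratios 1/4 UU : 1/2 Uu : 1/4 uu. Conditioning on II-1 being white, P(Uu) = 1/2 / 3/4 = 2/3 before taking II-1's own offspring into account.
II-5 is black, so II-5 is uu.
Now use II-1's offspring. Probability of each recorded status — white daughter III-3: 1/2 if II-1 is Uu, 1 if UU.
Bayes: P(Uu) = 2/3·1/2 / (2/3·1/2 + 1/3·1) = 1/2.

1/2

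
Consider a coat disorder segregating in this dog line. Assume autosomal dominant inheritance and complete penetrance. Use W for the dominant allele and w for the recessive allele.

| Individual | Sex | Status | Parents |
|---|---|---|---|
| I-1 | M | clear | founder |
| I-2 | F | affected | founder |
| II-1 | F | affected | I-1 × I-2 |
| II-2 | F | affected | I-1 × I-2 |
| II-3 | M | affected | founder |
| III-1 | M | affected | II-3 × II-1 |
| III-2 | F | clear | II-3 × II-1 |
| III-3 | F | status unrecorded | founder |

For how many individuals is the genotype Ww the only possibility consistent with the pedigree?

3

Obligate heterozygotes: II-1 is affected so carries W and received w from I-1 (ww), so II-1 is Ww; II-2 is affected so carries W and received w from I-1 (ww), so II-2 is Ww; II-3 is affected so carries W and passed w to III-2 (ww), so II-3 is Ww.
Every other individual is either homozygous by phenotype or has at least one consistent homozygous assignment, so the count is 3.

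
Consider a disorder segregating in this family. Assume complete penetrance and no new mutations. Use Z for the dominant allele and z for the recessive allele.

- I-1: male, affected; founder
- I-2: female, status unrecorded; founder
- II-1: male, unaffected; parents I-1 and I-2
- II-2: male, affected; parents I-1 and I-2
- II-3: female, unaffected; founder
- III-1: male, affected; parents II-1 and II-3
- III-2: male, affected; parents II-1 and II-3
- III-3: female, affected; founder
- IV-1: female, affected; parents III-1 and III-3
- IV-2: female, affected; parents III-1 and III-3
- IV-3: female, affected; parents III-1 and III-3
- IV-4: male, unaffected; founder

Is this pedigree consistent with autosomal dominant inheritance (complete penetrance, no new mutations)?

No

Under autosomal dominant, III-1 (affected, male) cannot arise from II-1 (unaffected) × II-3 (unaffected).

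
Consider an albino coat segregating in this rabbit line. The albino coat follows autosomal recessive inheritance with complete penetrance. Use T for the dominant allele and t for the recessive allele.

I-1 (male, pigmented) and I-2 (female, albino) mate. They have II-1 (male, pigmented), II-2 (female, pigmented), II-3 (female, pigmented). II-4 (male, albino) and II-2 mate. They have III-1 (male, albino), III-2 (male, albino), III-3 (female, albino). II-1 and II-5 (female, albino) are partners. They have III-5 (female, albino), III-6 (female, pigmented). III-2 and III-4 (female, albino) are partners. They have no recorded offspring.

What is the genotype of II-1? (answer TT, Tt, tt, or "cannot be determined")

From phenotype alone, II-1 is TT or Tt.
II-1 is pigmented so carries T and received t from I-2 (tt), so II-1 is Tt.

Tt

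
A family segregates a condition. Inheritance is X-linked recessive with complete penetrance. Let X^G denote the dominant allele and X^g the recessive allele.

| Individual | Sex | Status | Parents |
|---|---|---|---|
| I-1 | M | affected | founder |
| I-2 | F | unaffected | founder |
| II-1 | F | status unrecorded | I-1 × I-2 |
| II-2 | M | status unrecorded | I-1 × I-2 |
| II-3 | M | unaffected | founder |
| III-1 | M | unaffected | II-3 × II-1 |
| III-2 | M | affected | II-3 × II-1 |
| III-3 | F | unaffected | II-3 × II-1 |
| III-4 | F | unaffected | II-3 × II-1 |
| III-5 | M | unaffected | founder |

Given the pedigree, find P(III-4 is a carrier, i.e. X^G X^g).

II-3 is unaffected, so II-3 is X^G Y.
II-1 passed G to III-1 (X^G Y) and received g from I-1 (X^g Y), so II-1 is X^G X^g.
Their cross gives offspring ratios 1/2 X^G X^G : 1/2 X^G X^g. Conditioning on III-4 being unaffected, P(X^G X^g) = 1/2 / 1 = 1/2.

1/2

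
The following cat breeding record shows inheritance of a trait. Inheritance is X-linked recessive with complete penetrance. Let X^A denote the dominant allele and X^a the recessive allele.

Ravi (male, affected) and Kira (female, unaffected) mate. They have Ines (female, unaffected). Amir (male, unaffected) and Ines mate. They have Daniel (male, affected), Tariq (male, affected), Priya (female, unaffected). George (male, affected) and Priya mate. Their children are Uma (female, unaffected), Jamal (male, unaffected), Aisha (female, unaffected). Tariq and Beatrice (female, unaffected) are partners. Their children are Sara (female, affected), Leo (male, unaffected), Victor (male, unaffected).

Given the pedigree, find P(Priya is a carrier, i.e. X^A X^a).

Amir is unaffected, so Amir is X^A Y.
Ines is unaffected so carries A and received a from Ravi (X^a Y), so Ines is X^A X^a.
Their cross gives offspring ratios 1/2 X^A X^A : 1/2 X^A X^a. Conditioning on Priya being unaffected, P(X^A X^a) = 1/2 / 1 = 1/2 before taking Priya's own offspring into account.
George is affected, so George is X^a Y.
Now use Priya's offspring. Probability of each recorded status — unaffected daughter Uma: 1/2 if Priya is X^A X^a, 1 if X^A X^A; unaffected son Jamal: 1/2 if Priya is X^A X^a, 1 if X^A X^A; unaffected daughter Aisha: 1/2 if Priya is X^A X^a, 1 if X^A X^A.
Bayes: P(X^A X^a) = 1/2·1/8 / (1/2·1/8 + 1/2·1) = 1/9.

1/9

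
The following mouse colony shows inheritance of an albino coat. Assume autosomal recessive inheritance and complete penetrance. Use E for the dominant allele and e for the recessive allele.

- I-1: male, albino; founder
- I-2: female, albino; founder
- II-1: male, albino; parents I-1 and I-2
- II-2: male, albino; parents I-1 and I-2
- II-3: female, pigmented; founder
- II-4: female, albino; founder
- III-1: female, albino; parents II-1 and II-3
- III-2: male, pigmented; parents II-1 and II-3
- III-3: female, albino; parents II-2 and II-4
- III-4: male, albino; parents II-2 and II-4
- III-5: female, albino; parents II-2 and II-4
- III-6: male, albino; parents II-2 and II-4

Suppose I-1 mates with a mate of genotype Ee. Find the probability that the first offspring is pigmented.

I-1 is albino, so I-1 is ee.
The cross gives 1/2 Ee : 1/2 ee, so P(offspring is pigmented) = 1/2.

1/2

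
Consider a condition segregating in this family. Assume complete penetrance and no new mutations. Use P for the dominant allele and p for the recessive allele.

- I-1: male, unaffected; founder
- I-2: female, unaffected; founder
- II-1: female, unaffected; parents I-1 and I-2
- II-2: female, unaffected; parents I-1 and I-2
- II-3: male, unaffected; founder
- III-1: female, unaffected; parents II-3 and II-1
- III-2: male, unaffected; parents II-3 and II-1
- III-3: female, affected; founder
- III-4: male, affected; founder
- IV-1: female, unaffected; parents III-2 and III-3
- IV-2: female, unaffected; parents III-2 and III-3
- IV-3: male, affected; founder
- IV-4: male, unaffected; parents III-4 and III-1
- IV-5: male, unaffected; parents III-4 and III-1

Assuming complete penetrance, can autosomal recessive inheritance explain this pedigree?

Yes

A consistent assignment under autosomal recessive exists: I-1 PP, I-2 PP, II-1 PP, II-2 PP, II-3 PP, III-1 PP, III-2 PP, III-3 pp, III-4 pp, IV-1 Pp, IV-2 Pp, IV-3 pp, IV-4 Pp, IV-5 Pp.
In this assignment every recorded phenotype matches its genotype and every non-founder's genotype is obtainable from its parents' genotypes, so the pedigree is consistent.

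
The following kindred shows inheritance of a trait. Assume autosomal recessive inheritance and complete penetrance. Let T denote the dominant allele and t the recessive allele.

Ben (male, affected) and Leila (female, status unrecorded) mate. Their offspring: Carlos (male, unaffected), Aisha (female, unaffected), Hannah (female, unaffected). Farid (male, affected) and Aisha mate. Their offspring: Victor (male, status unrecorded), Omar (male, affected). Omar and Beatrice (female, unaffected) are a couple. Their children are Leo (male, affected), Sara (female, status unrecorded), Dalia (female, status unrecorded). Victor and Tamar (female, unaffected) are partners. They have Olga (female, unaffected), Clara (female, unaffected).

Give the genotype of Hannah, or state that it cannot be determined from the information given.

From phenotype alone, Hannah is TT or Tt.
Hannah is unaffected so carries T and received t from Ben (tt), so Hannah is Tt.

Tt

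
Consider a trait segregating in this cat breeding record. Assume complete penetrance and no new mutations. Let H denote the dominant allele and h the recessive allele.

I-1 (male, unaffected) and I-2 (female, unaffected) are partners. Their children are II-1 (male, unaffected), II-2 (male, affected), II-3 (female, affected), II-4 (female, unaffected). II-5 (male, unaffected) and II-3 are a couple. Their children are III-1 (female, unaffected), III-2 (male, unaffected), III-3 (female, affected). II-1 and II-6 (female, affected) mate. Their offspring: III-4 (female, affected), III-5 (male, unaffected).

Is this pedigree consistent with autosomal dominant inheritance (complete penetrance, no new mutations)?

No

Under autosomal dominant, II-2 (affected, male) cannot arise from I-1 (unaffected) × I-2 (unaffected).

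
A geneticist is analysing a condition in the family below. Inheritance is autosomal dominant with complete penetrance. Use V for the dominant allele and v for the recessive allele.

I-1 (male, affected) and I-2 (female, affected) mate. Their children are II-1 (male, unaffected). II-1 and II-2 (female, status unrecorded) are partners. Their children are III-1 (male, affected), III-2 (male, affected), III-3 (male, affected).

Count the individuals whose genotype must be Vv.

Obligate heterozygotes: I-1 is affected so carries V and passed v to II-1 (vv), so I-1 is Vv; I-2 is affected so carries V and passed v to II-1 (vv), so I-2 is Vv; III-1 is affected so carries V and received v from II-1 (vv), so III-1 is Vv; III-2 is affected so carries V and received v from II-1 (vv), so III-2 is Vv; III-3 is affected so carries V and received v from II-1 (vv), so III-3 is Vv.
Every other individual is either homozygous by phenotype or has at least one consistent homozygous assignment, so the count is 5.

5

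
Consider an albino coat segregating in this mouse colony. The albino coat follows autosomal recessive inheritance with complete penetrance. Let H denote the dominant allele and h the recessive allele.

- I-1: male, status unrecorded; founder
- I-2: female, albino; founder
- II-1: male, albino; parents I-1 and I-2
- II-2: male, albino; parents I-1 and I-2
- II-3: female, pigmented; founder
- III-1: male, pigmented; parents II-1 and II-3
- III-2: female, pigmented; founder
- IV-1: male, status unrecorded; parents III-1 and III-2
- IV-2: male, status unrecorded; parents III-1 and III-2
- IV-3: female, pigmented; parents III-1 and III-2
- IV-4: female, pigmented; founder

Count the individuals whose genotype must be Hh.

1

Obligate heterozygotes: III-1 is pigmented so carries H and received h from II-1 (hh), so III-1 is Hh.
Every other individual is either homozygous by phenotype or has at least one consistent homozygous assignment, so the count is 1.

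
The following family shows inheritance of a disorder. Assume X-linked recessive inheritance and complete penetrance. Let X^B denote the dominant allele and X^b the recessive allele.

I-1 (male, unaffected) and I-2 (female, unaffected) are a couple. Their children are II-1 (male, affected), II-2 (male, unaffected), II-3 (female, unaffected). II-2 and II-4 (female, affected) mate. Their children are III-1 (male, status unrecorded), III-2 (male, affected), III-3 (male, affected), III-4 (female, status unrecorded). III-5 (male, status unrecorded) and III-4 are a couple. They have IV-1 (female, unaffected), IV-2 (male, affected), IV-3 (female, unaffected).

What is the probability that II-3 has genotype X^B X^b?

I-1 is unaffected, so I-1 is X^B Y.
I-2 is unaffected so carries B and passed b to II-1 (X^b Y), so I-2 is X^B X^b.
Their cross gives offspring ratios 1/2 X^B X^B : 1/2 X^B X^b. Conditioning on II-3 being unaffected, P(X^B X^b) = 1/2 / 1 = 1/2.

1/2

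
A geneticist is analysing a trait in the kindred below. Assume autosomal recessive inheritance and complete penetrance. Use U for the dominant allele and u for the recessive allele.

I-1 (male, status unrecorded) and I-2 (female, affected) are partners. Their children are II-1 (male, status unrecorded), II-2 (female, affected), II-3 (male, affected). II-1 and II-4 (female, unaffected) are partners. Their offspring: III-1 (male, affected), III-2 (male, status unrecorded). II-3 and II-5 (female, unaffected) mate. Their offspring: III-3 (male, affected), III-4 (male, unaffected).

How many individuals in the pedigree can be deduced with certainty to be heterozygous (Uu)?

3

Obligate heterozygotes: II-4 is unaffected so carries U and passed u to III-1 (uu), so II-4 is Uu; II-5 is unaffected so carries U and passed u to III-3 (uu), so II-5 is Uu; III-4 is unaffected so carries U and received u from II-3 (uu), so III-4 is Uu.
Every other individual is either homozygous by phenotype or has at least one consistent homozygous assignment, so the count is 3.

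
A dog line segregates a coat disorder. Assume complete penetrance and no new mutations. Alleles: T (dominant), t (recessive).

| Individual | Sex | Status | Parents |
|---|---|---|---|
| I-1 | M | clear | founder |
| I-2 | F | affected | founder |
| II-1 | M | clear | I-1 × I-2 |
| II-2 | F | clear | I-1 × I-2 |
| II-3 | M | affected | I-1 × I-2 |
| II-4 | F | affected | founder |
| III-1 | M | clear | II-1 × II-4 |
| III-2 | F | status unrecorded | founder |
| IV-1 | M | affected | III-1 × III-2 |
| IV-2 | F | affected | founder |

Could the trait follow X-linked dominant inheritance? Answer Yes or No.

A consistent assignment under X-linked dominant exists: I-1 X^t Y, I-2 X^T X^t, II-1 X^t Y, II-2 X^t X^t, II-3 X^T Y, II-4 X^T X^t, III-1 X^t Y, III-2 X^T X^T, IV-1 X^T Y, IV-2 X^T X^T.
In this assignment every recorded phenotype matches its genotype and every non-founder's genotype is obtainable from its parents' genotypes, so the pedigree is consistent.

Yes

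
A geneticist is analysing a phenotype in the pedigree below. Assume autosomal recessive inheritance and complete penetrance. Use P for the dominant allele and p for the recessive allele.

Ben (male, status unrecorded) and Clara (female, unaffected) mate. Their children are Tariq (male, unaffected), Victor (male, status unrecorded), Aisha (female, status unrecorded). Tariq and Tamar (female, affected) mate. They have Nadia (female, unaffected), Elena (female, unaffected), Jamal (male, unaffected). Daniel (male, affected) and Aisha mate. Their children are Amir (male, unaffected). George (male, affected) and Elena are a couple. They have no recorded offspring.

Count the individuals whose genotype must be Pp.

4

Obligate heterozygotes: Nadia is unaffected so carries P and received p from Tamar (pp), so Nadia is Pp; Elena is unaffected so carries P and received p from Tamar (pp), so Elena is Pp; Jamal is unaffected so carries P and received p from Tamar (pp), so Jamal is Pp; Amir is unaffected so carries P and received p from Daniel (pp), so Amir is Pp.
Every other individual is either homozygous by phenotype or has at least one consistent homozygous assignment, so the count is 4.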